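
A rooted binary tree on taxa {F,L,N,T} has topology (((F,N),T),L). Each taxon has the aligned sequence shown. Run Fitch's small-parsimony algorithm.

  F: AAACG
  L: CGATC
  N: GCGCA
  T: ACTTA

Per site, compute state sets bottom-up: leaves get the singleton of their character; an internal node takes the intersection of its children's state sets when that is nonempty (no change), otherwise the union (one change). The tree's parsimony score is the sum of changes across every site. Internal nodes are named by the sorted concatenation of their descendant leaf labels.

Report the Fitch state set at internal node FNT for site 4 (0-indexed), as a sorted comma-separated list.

A

site 0, node FN: F={A} ∪ N={G} → {A,G} (+1)
site 0, node FNT: FN={A,G} ∩ T={A} → {A} (+0)
site 0, node FLNT: FNT={A} ∪ L={C} → {A,C} (+1)
site 1, node FN: F={A} ∪ N={C} → {A,C} (+1)
site 1, node FNT: FN={A,C} ∩ T={C} → {C} (+0)
site 1, node FLNT: FNT={C} ∪ L={G} → {C,G} (+1)
site 2, node FN: F={A} ∪ N={G} → {A,G} (+1)
site 2, node FNT: FN={A,G} ∪ T={T} → {A,G,T} (+1)
site 2, node FLNT: FNT={A,G,T} ∩ L={A} → {A} (+0)
site 3, node FN: F={C} ∩ N={C} → {C} (+0)
site 3, node FNT: FN={C} ∪ T={T} → {C,T} (+1)
site 3, node FLNT: FNT={C,T} ∩ L={T} → {T} (+0)
site 4, node FN: F={G} ∪ N={A} → {A,G} (+1)
site 4, node FNT: FN={A,G} ∩ T={A} → {A} (+0)
site 4, node FLNT: FNT={A} ∪ L={C} → {A,C} (+1)
per-site changes: [2, 2, 2, 1, 2]; total = 9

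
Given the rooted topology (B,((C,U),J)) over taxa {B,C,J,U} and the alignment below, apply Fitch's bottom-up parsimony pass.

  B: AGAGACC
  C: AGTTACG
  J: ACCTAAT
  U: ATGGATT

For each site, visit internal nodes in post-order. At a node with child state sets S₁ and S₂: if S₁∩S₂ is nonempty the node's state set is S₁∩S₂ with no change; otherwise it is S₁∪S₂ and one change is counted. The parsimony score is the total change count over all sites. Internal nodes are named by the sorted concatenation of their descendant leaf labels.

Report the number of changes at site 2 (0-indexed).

3

site 0, node CU: C={A} ∩ U={A} → {A} (+0)
site 0, node CJU: CU={A} ∩ J={A} → {A} (+0)
site 0, node BCJU: B={A} ∩ CJU={A} → {A} (+0)
site 1, node CU: C={G} ∪ U={T} → {G,T} (+1)
site 1, node CJU: CU={G,T} ∪ J={C} → {C,G,T} (+1)
site 1, node BCJU: B={G} ∩ CJU={C,G,T} → {G} (+0)
site 2, node CU: C={T} ∪ U={G} → {G,T} (+1)
site 2, node CJU: CU={G,T} ∪ J={C} → {C,G,T} (+1)
site 2, node BCJU: B={A} ∪ CJU={C,G,T} → {A,C,G,T} (+1)
site 3, node CU: C={T} ∪ U={G} → {G,T} (+1)
site 3, node CJU: CU={G,T} ∩ J={T} → {T} (+0)
site 3, node BCJU: B={G} ∪ CJU={T} → {G,T} (+1)
site 4, node CU: C={A} ∩ U={A} → {A} (+0)
site 4, node CJU: CU={A} ∩ J={A} → {A} (+0)
site 4, node BCJU: B={A} ∩ CJU={A} → {A} (+0)
site 5, node CU: C={C} ∪ U={T} → {C,T} (+1)
site 5, node CJU: CU={C,T} ∪ J={A} → {A,C,T} (+1)
site 5, node BCJU: B={C} ∩ CJU={A,C,T} → {C} (+0)
site 6, node CU: C={G} ∪ U={T} → {G,T} (+1)
site 6, node CJU: CU={G,T} ∩ J={T} → {T} (+0)
site 6, node BCJU: B={C} ∪ CJU={T} → {C,T} (+1)
per-site changes: [0, 2, 3, 2, 0, 2, 2]; total = 11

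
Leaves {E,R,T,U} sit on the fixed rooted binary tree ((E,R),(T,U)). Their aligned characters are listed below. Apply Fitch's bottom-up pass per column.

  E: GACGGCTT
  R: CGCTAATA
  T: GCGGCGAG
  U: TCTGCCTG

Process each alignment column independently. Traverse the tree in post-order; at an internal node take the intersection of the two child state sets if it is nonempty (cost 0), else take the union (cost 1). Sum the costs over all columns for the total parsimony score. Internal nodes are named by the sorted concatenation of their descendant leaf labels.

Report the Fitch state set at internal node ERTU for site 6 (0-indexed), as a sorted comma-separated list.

T

site 0, node ER: E={G} ∪ R={C} → {C,G} (+1)
site 0, node TU: T={G} ∪ U={T} → {G,T} (+1)
site 0, node ERTU: ER={C,G} ∩ TU={G,T} → {G} (+0)
site 1, node ER: E={A} ∪ R={G} → {A,G} (+1)
site 1, node TU: T={C} ∩ U={C} → {C} (+0)
site 1, node ERTU: ER={A,G} ∪ TU={C} → {A,C,G} (+1)
site 2, node ER: E={C} ∩ R={C} → {C} (+0)
site 2, node TU: T={G} ∪ U={T} → {G,T} (+1)
site 2, node ERTU: ER={C} ∪ TU={G,T} → {C,G,T} (+1)
site 3, node ER: E={G} ∪ R={T} → {G,T} (+1)
site 3, node TU: T={G} ∩ U={G} → {G} (+0)
site 3, node ERTU: ER={G,T} ∩ TU={G} → {G} (+0)
site 4, node ER: E={G} ∪ R={A} → {A,G} (+1)
site 4, node TU: T={C} ∩ U={C} → {C} (+0)
site 4, node ERTU: ER={A,G} ∪ TU={C} → {A,C,G} (+1)
site 5, node ER: E={C} ∪ R={A} → {A,C} (+1)
site 5, node TU: T={G} ∪ U={C} → {C,G} (+1)
site 5, node ERTU: ER={A,C} ∩ TU={C,G} → {C} (+0)
site 6, node ER: E={T} ∩ R={T} → {T} (+0)
site 6, node TU: T={A} ∪ U={T} → {A,T} (+1)
site 6, node ERTU: ER={T} ∩ TU={A,T} → {T} (+0)
site 7, node ER: E={T} ∪ R={A} → {A,T} (+1)
site 7, node TU: T={G} ∩ U={G} → {G} (+0)
site 7, node ERTU: ER={A,T} ∪ TU={G} → {A,G,T} (+1)
per-site changes: [2, 2, 2, 1, 2, 2, 1, 2]; total = 14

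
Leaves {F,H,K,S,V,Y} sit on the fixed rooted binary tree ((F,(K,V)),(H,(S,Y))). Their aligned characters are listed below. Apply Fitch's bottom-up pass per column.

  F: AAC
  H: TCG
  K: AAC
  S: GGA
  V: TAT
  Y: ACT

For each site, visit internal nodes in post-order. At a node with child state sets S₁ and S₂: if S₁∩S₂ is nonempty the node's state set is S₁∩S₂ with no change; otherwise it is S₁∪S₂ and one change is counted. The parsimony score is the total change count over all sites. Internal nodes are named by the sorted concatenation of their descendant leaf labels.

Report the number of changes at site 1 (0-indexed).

2

KV@0: {A} ∪ {T} = {A,T} (union, +1)
FKV@0: {A} ∩ {A,T} = {A} (intersection, +0)
SY@0: {G} ∪ {A} = {A,G} (union, +1)
HSY@0: {T} ∪ {A,G} = {A,G,T} (union, +1)
FHKSVY@0: {A} ∩ {A,G,T} = {A} (intersection, +0)
KV@1: {A} ∩ {A} = {A} (intersection, +0)
FKV@1: {A} ∩ {A} = {A} (intersection, +0)
SY@1: {G} ∪ {C} = {C,G} (union, +1)
HSY@1: {C} ∩ {C,G} = {C} (intersection, +0)
FHKSVY@1: {A} ∪ {C} = {A,C} (union, +1)
KV@2: {C} ∪ {T} = {C,T} (union, +1)
FKV@2: {C} ∩ {C,T} = {C} (intersection, +0)
SY@2: {A} ∪ {T} = {A,T} (union, +1)
HSY@2: {G} ∪ {A,T} = {A,G,T} (union, +1)
FHKSVY@2: {C} ∪ {A,G,T} = {A,C,G,T} (union, +1)
per-site changes: [3, 2, 4]; total = 9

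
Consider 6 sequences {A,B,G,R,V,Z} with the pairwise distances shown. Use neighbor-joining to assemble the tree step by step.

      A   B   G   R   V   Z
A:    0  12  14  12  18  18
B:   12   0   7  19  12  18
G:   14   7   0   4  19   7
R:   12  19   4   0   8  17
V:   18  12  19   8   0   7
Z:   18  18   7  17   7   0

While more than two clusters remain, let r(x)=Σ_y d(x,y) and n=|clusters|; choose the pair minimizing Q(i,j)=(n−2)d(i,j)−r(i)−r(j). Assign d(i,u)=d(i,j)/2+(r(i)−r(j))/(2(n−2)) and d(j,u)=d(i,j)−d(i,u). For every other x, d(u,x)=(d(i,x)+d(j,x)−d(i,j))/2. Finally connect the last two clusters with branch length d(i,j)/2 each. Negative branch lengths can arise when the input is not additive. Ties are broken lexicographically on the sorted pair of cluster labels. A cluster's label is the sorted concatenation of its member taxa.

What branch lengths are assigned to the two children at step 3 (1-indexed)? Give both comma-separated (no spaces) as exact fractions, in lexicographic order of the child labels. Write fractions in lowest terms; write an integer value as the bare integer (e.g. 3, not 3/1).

27/4,21/4

step 1: merge (V,Z) at d=7, Q=-103; branch lengths V→25/8, Z→31/8; new cluster VZ
  updated: d(A,VZ)=29/2, d(B,VZ)=23/2, d(G,VZ)=19/2, d(R,VZ)=9
step 2: merge (G,R) at d=4, Q=-133/2; branch lengths G→5/12, R→43/12; new cluster GR
  updated: d(A,GR)=11, d(B,GR)=11, d(GR,VZ)=29/4
step 3: merge (A,B) at d=12, Q=-48; branch lengths A→27/4, B→21/4; new cluster AB
  updated: d(AB,GR)=5, d(AB,VZ)=7
step 4: merge (AB,GR) at d=5, Q=-77/4; branch lengths AB→19/8, GR→21/8; new cluster ABGR
  updated: d(ABGR,VZ)=37/8
step 5: merge (ABGR,VZ) at d=37/8; branch lengths ABGR→37/16, VZ→37/16; new cluster ABGRVZ
final tree: (((A:27/4,B:21/4):19/8,(G:5/12,R:43/12):21/8):37/16,(V:25/8,Z:31/8):37/16)
total length: 261/8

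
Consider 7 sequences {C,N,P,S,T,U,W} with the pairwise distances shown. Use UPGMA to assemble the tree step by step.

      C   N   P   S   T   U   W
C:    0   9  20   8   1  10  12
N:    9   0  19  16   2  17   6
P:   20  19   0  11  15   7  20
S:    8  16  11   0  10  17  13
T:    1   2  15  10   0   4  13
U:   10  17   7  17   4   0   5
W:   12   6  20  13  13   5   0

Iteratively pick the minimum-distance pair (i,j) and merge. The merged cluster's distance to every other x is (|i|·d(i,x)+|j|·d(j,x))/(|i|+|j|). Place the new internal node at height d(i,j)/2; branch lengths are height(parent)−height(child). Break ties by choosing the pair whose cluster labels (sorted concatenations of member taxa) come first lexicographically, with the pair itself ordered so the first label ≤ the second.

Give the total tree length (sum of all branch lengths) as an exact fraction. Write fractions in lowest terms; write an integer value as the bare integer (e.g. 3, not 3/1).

1. join C+T (d=1) ⇒ CT; edges |C|=1/2, |T|=1/2
  updated: d(CT,N)=11/2, d(CT,P)=35/2, d(CT,S)=9, d(CT,U)=7, d(CT,W)=25/2
2. join U+W (d=5) ⇒ UW; edges |U|=5/2, |W|=5/2
  updated: d(CT,UW)=39/4, d(N,UW)=23/2, d(P,UW)=27/2, d(S,UW)=15
3. join CT+N (d=11/2) ⇒ CNT; edges |CT|=9/4, |N|=11/4
  updated: d(CNT,P)=18, d(CNT,S)=34/3, d(CNT,UW)=31/3
4. join CNT+UW (d=31/3) ⇒ CNTUW; edges |CNT|=29/12, |UW|=8/3
  updated: d(CNTUW,P)=81/5, d(CNTUW,S)=64/5
5. join P+S (d=11) ⇒ PS; edges |P|=11/2, |S|=11/2
  updated: d(CNTUW,PS)=29/2
6. join CNTUW+PS (d=29/2) ⇒ CNPSTUW; edges |CNTUW|=25/12, |PS|=7/4
final tree: ((((C:1/2,T:1/2):9/4,N:11/4):29/12,(U:5/2,W:5/2):8/3):25/12,(P:11/2,S:11/2):7/4)
total length: 371/12

371/12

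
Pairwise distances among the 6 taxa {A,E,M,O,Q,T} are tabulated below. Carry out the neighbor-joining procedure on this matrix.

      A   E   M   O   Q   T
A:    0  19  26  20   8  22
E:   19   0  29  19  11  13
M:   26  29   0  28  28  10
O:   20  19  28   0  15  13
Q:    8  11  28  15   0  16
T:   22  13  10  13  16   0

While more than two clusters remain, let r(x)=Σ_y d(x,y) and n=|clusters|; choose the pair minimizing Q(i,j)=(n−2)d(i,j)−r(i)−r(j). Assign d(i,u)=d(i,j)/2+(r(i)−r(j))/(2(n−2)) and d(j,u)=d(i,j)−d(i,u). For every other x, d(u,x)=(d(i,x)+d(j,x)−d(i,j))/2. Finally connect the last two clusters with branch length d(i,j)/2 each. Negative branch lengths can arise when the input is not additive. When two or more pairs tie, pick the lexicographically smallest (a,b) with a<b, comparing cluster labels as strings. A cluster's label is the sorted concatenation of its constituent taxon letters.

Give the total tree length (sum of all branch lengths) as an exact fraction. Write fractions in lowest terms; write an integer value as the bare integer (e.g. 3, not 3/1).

375/8

iteration 1: select M,T (d=10, Q=-155); attach at lengths (87/8, -7/8); label the merged cluster MT
  updated: d(A,MT)=19, d(E,MT)=16, d(MT,O)=31/2, d(MT,Q)=17
iteration 2: select A,Q (d=8, Q=-93); attach at lengths (13/2, 3/2); label the merged cluster AQ
  updated: d(AQ,E)=11, d(AQ,MT)=14, d(AQ,O)=27/2
iteration 3: select AQ,E (d=11, Q=-125/2); attach at lengths (29/8, 59/8); label the merged cluster AEQ
  updated: d(AEQ,MT)=19/2, d(AEQ,O)=43/4
iteration 4: select AEQ,MT (d=19/2, Q=-143/4); attach at lengths (19/8, 57/8); label the merged cluster AEMQT
  updated: d(AEMQT,O)=67/8
iteration 5: select AEMQT,O (d=67/8); attach at lengths (67/16, 67/16); label the merged cluster AEMOQT
final tree: ((((A:13/2,Q:3/2):29/8,E:59/8):19/8,(M:87/8,T:-7/8):57/8):67/16,O:67/16)
total length: 375/8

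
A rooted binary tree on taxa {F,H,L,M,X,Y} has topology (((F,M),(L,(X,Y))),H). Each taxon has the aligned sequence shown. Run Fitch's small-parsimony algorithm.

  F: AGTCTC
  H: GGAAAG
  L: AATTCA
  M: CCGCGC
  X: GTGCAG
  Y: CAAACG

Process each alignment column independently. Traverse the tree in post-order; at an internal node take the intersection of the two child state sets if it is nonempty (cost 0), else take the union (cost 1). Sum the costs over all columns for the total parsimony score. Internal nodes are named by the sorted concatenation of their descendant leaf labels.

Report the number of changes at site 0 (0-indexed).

4

[col 0] FM: children F:{A}, M:{C} ∪→ {A,C}; cost 1
[col 0] XY: children X:{G}, Y:{C} ∪→ {C,G}; cost 1
[col 0] LXY: children L:{A}, XY:{C,G} ∪→ {A,C,G}; cost 1
[col 0] FLMXY: children FM:{A,C}, LXY:{A,C,G} ∩→ {A,C}; cost 0
[col 0] FHLMXY: children FLMXY:{A,C}, H:{G} ∪→ {A,C,G}; cost 1
[col 1] FM: children F:{G}, M:{C} ∪→ {C,G}; cost 1
[col 1] XY: children X:{T}, Y:{A} ∪→ {A,T}; cost 1
[col 1] LXY: children L:{A}, XY:{A,T} ∩→ {A}; cost 0
[col 1] FLMXY: children FM:{C,G}, LXY:{A} ∪→ {A,C,G}; cost 1
[col 1] FHLMXY: children FLMXY:{A,C,G}, H:{G} ∩→ {G}; cost 0
[col 2] FM: children F:{T}, M:{G} ∪→ {G,T}; cost 1
[col 2] XY: children X:{G}, Y:{A} ∪→ {A,G}; cost 1
[col 2] LXY: children L:{T}, XY:{A,G} ∪→ {A,G,T}; cost 1
[col 2] FLMXY: children FM:{G,T}, LXY:{A,G,T} ∩→ {G,T}; cost 0
[col 2] FHLMXY: children FLMXY:{G,T}, H:{A} ∪→ {A,G,T}; cost 1
[col 3] FM: children F:{C}, M:{C} ∩→ {C}; cost 0
[col 3] XY: children X:{C}, Y:{A} ∪→ {A,C}; cost 1
[col 3] LXY: children L:{T}, XY:{A,C} ∪→ {A,C,T}; cost 1
[col 3] FLMXY: children FM:{C}, LXY:{A,C,T} ∩→ {C}; cost 0
[col 3] FHLMXY: children FLMXY:{C}, H:{A} ∪→ {A,C}; cost 1
[col 4] FM: children F:{T}, M:{G} ∪→ {G,T}; cost 1
[col 4] XY: children X:{A}, Y:{C} ∪→ {A,C}; cost 1
[col 4] LXY: children L:{C}, XY:{A,C} ∩→ {C}; cost 0
[col 4] FLMXY: children FM:{G,T}, LXY:{C} ∪→ {C,G,T}; cost 1
[col 4] FHLMXY: children FLMXY:{C,G,T}, H:{A} ∪→ {A,C,G,T}; cost 1
[col 5] FM: children F:{C}, M:{C} ∩→ {C}; cost 0
[col 5] XY: children X:{G}, Y:{G} ∩→ {G}; cost 0
[col 5] LXY: children L:{A}, XY:{G} ∪→ {A,G}; cost 1
[col 5] FLMXY: children FM:{C}, LXY:{A,G} ∪→ {A,C,G}; cost 1
[col 5] FHLMXY: children FLMXY:{A,C,G}, H:{G} ∩→ {G}; cost 0
per-site changes: [4, 3, 4, 3, 4, 2]; total = 20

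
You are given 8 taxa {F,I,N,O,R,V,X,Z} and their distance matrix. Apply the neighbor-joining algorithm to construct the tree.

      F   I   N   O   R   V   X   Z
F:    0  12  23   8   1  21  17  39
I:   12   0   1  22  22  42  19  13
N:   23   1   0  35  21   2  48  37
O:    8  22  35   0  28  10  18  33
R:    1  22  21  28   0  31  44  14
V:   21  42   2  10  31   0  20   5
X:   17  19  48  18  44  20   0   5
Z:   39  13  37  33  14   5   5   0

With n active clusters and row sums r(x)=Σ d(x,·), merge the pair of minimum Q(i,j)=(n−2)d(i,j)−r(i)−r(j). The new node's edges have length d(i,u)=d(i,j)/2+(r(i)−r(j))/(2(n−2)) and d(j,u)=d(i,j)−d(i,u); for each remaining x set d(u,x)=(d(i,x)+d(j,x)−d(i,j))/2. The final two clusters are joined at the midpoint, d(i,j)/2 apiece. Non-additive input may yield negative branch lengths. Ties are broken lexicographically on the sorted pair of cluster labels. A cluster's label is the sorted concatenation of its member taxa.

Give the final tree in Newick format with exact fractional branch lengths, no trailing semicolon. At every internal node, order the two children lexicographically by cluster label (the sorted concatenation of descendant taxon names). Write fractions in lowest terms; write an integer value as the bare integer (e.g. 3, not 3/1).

1. join I+N (d=1, Q=-292) ⇒ IN; edges |I|=-5/2, |N|=7/2
  updated: d(F,IN)=17, d(IN,O)=28, d(IN,R)=21, d(IN,V)=43/2, d(IN,X)=33, d(IN,Z)=49/2
2. join F+R (d=1, Q=-237) ⇒ FR; edges |F|=-31/10, |R|=41/10
  updated: d(FR,IN)=37/2, d(FR,O)=35/2, d(FR,V)=51/2, d(FR,X)=30, d(FR,Z)=26
3. join X+Z (d=5, Q=-359/2) ⇒ XZ; edges |X|=65/16, |Z|=15/16
  updated: d(FR,XZ)=51/2, d(IN,XZ)=105/4, d(O,XZ)=23, d(V,XZ)=10
4. join FR+IN (d=37/2, Q=-503/4) ⇒ FINR; edges |FR|=193/24, |IN|=251/24
  updated: d(FINR,O)=27/2, d(FINR,V)=57/4, d(FINR,XZ)=133/8
5. join FINR+O (d=27/2, Q=-511/8) ⇒ FINOR; edges |FINR|=199/32, |O|=233/32
  updated: d(FINOR,V)=43/8, d(FINOR,XZ)=209/16
6. join FINOR+V (d=43/8, Q=-455/16) ⇒ FINORV; edges |FINOR|=135/32, |V|=37/32
  updated: d(FINORV,XZ)=283/32
7. join FINORV+XZ (d=283/32) ⇒ FINORVXZ; edges |FINORV|=283/64, |XZ|=283/64
final tree: (((((F:-31/10,R:41/10):193/24,(I:-5/2,N:7/2):251/24):199/32,O:233/32):135/32,V:37/32):283/64,(X:65/16,Z:15/16):283/64)
total length: 1703/32

(((((F:-31/10,R:41/10):193/24,(I:-5/2,N:7/2):251/24):199/32,O:233/32):135/32,V:37/32):283/64,(X:65/16,Z:15/16):283/64)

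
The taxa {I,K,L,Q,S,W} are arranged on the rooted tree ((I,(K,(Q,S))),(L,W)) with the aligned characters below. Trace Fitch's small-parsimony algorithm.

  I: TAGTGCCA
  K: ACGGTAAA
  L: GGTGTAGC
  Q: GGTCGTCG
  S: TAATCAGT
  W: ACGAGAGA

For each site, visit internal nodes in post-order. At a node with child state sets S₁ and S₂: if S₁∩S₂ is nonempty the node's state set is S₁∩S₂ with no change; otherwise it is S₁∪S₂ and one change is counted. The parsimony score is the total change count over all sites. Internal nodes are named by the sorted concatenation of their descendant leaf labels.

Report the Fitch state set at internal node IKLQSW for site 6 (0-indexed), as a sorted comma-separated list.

C,G

[col 0] QS: children Q:{G}, S:{T} ∪→ {G,T}; cost 1
[col 0] KQS: children K:{A}, QS:{G,T} ∪→ {A,G,T}; cost 1
[col 0] IKQS: children I:{T}, KQS:{A,G,T} ∩→ {T}; cost 0
[col 0] LW: children L:{G}, W:{A} ∪→ {A,G}; cost 1
[col 0] IKLQSW: children IKQS:{T}, LW:{A,G} ∪→ {A,G,T}; cost 1
[col 1] QS: children Q:{G}, S:{A} ∪→ {A,G}; cost 1
[col 1] KQS: children K:{C}, QS:{A,G} ∪→ {A,C,G}; cost 1
[col 1] IKQS: children I:{A}, KQS:{A,C,G} ∩→ {A}; cost 0
[col 1] LW: children L:{G}, W:{C} ∪→ {C,G}; cost 1
[col 1] IKLQSW: children IKQS:{A}, LW:{C,G} ∪→ {A,C,G}; cost 1
[col 2] QS: children Q:{T}, S:{A} ∪→ {A,T}; cost 1
[col 2] KQS: children K:{G}, QS:{A,T} ∪→ {A,G,T}; cost 1
[col 2] IKQS: children I:{G}, KQS:{A,G,T} ∩→ {G}; cost 0
[col 2] LW: children L:{T}, W:{G} ∪→ {G,T}; cost 1
[col 2] IKLQSW: children IKQS:{G}, LW:{G,T} ∩→ {G}; cost 0
[col 3] QS: children Q:{C}, S:{T} ∪→ {C,T}; cost 1
[col 3] KQS: children K:{G}, QS:{C,T} ∪→ {C,G,T}; cost 1
[col 3] IKQS: children I:{T}, KQS:{C,G,T} ∩→ {T}; cost 0
[col 3] LW: children L:{G}, W:{A} ∪→ {A,G}; cost 1
[col 3] IKLQSW: children IKQS:{T}, LW:{A,G} ∪→ {A,G,T}; cost 1
[col 4] QS: children Q:{G}, S:{C} ∪→ {C,G}; cost 1
[col 4] KQS: children K:{T}, QS:{C,G} ∪→ {C,G,T}; cost 1
[col 4] IKQS: children I:{G}, KQS:{C,G,T} ∩→ {G}; cost 0
[col 4] LW: children L:{T}, W:{G} ∪→ {G,T}; cost 1
[col 4] IKLQSW: children IKQS:{G}, LW:{G,T} ∩→ {G}; cost 0
[col 5] QS: children Q:{T}, S:{A} ∪→ {A,T}; cost 1
[col 5] KQS: children K:{A}, QS:{A,T} ∩→ {A}; cost 0
[col 5] IKQS: children I:{C}, KQS:{A} ∪→ {A,C}; cost 1
[col 5] LW: children L:{A}, W:{A} ∩→ {A}; cost 0
[col 5] IKLQSW: children IKQS:{A,C}, LW:{A} ∩→ {A}; cost 0
[col 6] QS: children Q:{C}, S:{G} ∪→ {C,G}; cost 1
[col 6] KQS: children K:{A}, QS:{C,G} ∪→ {A,C,G}; cost 1
[col 6] IKQS: children I:{C}, KQS:{A,C,G} ∩→ {C}; cost 0
[col 6] LW: children L:{G}, W:{G} ∩→ {G}; cost 0
[col 6] IKLQSW: children IKQS:{C}, LW:{G} ∪→ {C,G}; cost 1
[col 7] QS: children Q:{G}, S:{T} ∪→ {G,T}; cost 1
[col 7] KQS: children K:{A}, QS:{G,T} ∪→ {A,G,T}; cost 1
[col 7] IKQS: children I:{A}, KQS:{A,G,T} ∩→ {A}; cost 0
[col 7] LW: children L:{C}, W:{A} ∪→ {A,C}; cost 1
[col 7] IKLQSW: children IKQS:{A}, LW:{A,C} ∩→ {A}; cost 0
per-site changes: [4, 4, 3, 4, 3, 2, 3, 3]; total = 26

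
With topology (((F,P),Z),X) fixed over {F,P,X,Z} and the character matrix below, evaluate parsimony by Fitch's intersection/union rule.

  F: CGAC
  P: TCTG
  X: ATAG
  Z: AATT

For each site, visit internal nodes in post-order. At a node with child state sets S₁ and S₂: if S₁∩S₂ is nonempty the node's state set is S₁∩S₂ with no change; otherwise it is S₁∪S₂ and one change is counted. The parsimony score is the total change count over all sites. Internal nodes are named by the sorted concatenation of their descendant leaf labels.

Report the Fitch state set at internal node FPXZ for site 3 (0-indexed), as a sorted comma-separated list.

G

FP@0: {C} ∪ {T} = {C,T} (union, +1)
FPZ@0: {C,T} ∪ {A} = {A,C,T} (union, +1)
FPXZ@0: {A,C,T} ∩ {A} = {A} (intersection, +0)
FP@1: {G} ∪ {C} = {C,G} (union, +1)
FPZ@1: {C,G} ∪ {A} = {A,C,G} (union, +1)
FPXZ@1: {A,C,G} ∪ {T} = {A,C,G,T} (union, +1)
FP@2: {A} ∪ {T} = {A,T} (union, +1)
FPZ@2: {A,T} ∩ {T} = {T} (intersection, +0)
FPXZ@2: {T} ∪ {A} = {A,T} (union, +1)
FP@3: {C} ∪ {G} = {C,G} (union, +1)
FPZ@3: {C,G} ∪ {T} = {C,G,T} (union, +1)
FPXZ@3: {C,G,T} ∩ {G} = {G} (intersection, +0)
per-site changes: [2, 3, 2, 2]; total = 9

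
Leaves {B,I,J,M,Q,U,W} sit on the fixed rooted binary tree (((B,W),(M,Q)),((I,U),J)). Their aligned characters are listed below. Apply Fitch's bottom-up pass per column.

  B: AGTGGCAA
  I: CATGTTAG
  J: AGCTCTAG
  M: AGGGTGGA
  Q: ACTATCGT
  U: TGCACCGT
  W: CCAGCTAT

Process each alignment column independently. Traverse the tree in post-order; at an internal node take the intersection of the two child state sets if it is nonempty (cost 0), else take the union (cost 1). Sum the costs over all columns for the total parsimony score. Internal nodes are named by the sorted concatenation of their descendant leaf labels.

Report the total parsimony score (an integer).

[col 0] BW: children B:{A}, W:{C} ∪→ {A,C}; cost 1
[col 0] MQ: children M:{A}, Q:{A} ∩→ {A}; cost 0
[col 0] BMQW: children BW:{A,C}, MQ:{A} ∩→ {A}; cost 0
[col 0] IU: children I:{C}, U:{T} ∪→ {C,T}; cost 1
[col 0] IJU: children IU:{C,T}, J:{A} ∪→ {A,C,T}; cost 1
[col 0] BIJMQUW: children BMQW:{A}, IJU:{A,C,T} ∩→ {A}; cost 0
[col 1] BW: children B:{G}, W:{C} ∪→ {C,G}; cost 1
[col 1] MQ: children M:{G}, Q:{C} ∪→ {C,G}; cost 1
[col 1] BMQW: children BW:{C,G}, MQ:{C,G} ∩→ {C,G}; cost 0
[col 1] IU: children I:{A}, U:{G} ∪→ {A,G}; cost 1
[col 1] IJU: children IU:{A,G}, J:{G} ∩→ {G}; cost 0
[col 1] BIJMQUW: children BMQW:{C,G}, IJU:{G} ∩→ {G}; cost 0
[col 2] BW: children B:{T}, W:{A} ∪→ {A,T}; cost 1
[col 2] MQ: children M:{G}, Q:{T} ∪→ {G,T}; cost 1
[col 2] BMQW: children BW:{A,T}, MQ:{G,T} ∩→ {T}; cost 0
[col 2] IU: children I:{T}, U:{C} ∪→ {C,T}; cost 1
[col 2] IJU: children IU:{C,T}, J:{C} ∩→ {C}; cost 0
[col 2] BIJMQUW: children BMQW:{T}, IJU:{C} ∪→ {C,T}; cost 1
[col 3] BW: children B:{G}, W:{G} ∩→ {G}; cost 0
[col 3] MQ: children M:{G}, Q:{A} ∪→ {A,G}; cost 1
[col 3] BMQW: children BW:{G}, MQ:{A,G} ∩→ {G}; cost 0
[col 3] IU: children I:{G}, U:{A} ∪→ {A,G}; cost 1
[col 3] IJU: children IU:{A,G}, J:{T} ∪→ {A,G,T}; cost 1
[col 3] BIJMQUW: children BMQW:{G}, IJU:{A,G,T} ∩→ {G}; cost 0
[col 4] BW: children B:{G}, W:{C} ∪→ {C,G}; cost 1
[col 4] MQ: children M:{T}, Q:{T} ∩→ {T}; cost 0
[col 4] BMQW: children BW:{C,G}, MQ:{T} ∪→ {C,G,T}; cost 1
[col 4] IU: children I:{T}, U:{C} ∪→ {C,T}; cost 1
[col 4] IJU: children IU:{C,T}, J:{C} ∩→ {C}; cost 0
[col 4] BIJMQUW: children BMQW:{C,G,T}, IJU:{C} ∩→ {C}; cost 0
[col 5] BW: children B:{C}, W:{T} ∪→ {C,T}; cost 1
[col 5] MQ: children M:{G}, Q:{C} ∪→ {C,G}; cost 1
[col 5] BMQW: children BW:{C,T}, MQ:{C,G} ∩→ {C}; cost 0
[col 5] IU: children I:{T}, U:{C} ∪→ {C,T}; cost 1
[col 5] IJU: children IU:{C,T}, J:{T} ∩→ {T}; cost 0
[col 5] BIJMQUW: children BMQW:{C}, IJU:{T} ∪→ {C,T}; cost 1
[col 6] BW: children B:{A}, W:{A} ∩→ {A}; cost 0
[col 6] MQ: children M:{G}, Q:{G} ∩→ {G}; cost 0
[col 6] BMQW: children BW:{A}, MQ:{G} ∪→ {A,G}; cost 1
[col 6] IU: children I:{A}, U:{G} ∪→ {A,G}; cost 1
[col 6] IJU: children IU:{A,G}, J:{A} ∩→ {A}; cost 0
[col 6] BIJMQUW: children BMQW:{A,G}, IJU:{A} ∩→ {A}; cost 0
[col 7] BW: children B:{A}, W:{T} ∪→ {A,T}; cost 1
[col 7] MQ: children M:{A}, Q:{T} ∪→ {A,T}; cost 1
[col 7] BMQW: children BW:{A,T}, MQ:{A,T} ∩→ {A,T}; cost 0
[col 7] IU: children I:{G}, U:{T} ∪→ {G,T}; cost 1
[col 7] IJU: children IU:{G,T}, J:{G} ∩→ {G}; cost 0
[col 7] BIJMQUW: children BMQW:{A,T}, IJU:{G} ∪→ {A,G,T}; cost 1
per-site changes: [3, 3, 4, 3, 3, 4, 2, 4]; total = 26

26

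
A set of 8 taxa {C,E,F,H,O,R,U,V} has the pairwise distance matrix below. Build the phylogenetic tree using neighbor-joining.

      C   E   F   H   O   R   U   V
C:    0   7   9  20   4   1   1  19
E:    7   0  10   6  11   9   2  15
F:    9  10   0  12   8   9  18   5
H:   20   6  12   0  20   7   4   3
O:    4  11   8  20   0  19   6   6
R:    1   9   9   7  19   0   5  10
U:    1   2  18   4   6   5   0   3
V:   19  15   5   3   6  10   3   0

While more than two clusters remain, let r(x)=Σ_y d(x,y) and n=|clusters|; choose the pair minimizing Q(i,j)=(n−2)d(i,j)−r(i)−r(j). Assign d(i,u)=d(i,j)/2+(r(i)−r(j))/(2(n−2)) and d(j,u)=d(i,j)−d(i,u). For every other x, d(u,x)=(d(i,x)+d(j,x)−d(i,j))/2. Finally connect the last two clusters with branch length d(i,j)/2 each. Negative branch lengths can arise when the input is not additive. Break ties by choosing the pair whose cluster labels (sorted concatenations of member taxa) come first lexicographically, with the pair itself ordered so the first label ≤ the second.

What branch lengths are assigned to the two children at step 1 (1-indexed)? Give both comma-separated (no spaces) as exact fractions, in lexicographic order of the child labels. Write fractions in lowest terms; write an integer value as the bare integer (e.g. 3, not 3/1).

step 1: merge (C,R) at d=1, Q=-115; branch lengths C→7/12, R→5/12; new cluster CR
  updated: d(CR,E)=15/2, d(CR,F)=17/2, d(CR,H)=13, d(CR,O)=11, d(CR,U)=5/2, d(CR,V)=14
step 2: merge (H,V) at d=3, Q=-89; branch lengths H→27/10, V→3/10; new cluster HV
  updated: d(CR,HV)=12, d(E,HV)=9, d(F,HV)=7, d(HV,O)=23/2, d(HV,U)=2
step 3: merge (F,O) at d=8, Q=-67; branch lengths F→9/2, O→7/2; new cluster FO
  updated: d(CR,FO)=23/4, d(E,FO)=13/2, d(FO,HV)=21/4, d(FO,U)=8
step 4: merge (FO,HV) at d=21/4, Q=-38; branch lengths FO→13/6, HV→37/12; new cluster FHOV
  updated: d(CR,FHOV)=25/4, d(E,FHOV)=41/8, d(FHOV,U)=19/8
step 5: merge (CR,U) at d=5/2, Q=-145/8; branch lengths CR→115/32, U→-35/32; new cluster CRU
  updated: d(CRU,E)=7/2, d(CRU,FHOV)=49/16
step 6: merge (CRU,E) at d=7/2, Q=-187/16; branch lengths CRU→23/32, E→89/32; new cluster CERU
  updated: d(CERU,FHOV)=75/32
step 7: merge (CERU,FHOV) at d=75/32; branch lengths CERU→75/64, FHOV→75/64; new cluster CEFHORUV
final tree: ((((C:7/12,R:5/12):115/32,U:-35/32):23/32,E:89/32):75/64,((F:9/2,O:7/2):13/6,(H:27/10,V:3/10):37/12):75/64)
total length: 819/32

7/12,5/12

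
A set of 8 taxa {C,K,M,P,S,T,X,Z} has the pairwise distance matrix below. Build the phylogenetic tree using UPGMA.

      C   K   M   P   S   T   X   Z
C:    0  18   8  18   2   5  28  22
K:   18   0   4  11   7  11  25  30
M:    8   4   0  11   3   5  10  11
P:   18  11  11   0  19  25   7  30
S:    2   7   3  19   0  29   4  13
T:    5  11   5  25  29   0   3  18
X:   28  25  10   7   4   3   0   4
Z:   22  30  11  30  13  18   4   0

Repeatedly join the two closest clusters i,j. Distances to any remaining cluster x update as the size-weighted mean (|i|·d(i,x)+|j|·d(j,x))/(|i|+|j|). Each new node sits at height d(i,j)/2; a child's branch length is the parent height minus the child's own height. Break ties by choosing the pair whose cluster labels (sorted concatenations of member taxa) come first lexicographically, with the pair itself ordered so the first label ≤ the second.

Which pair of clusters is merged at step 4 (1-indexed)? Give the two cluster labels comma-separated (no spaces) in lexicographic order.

CS,KM

step 1: merge (C,S) at d=2; branch lengths C→1, S→1; new cluster CS
  updated: d(CS,K)=25/2, d(CS,M)=11/2, d(CS,P)=37/2, d(CS,T)=17, d(CS,X)=16, d(CS,Z)=35/2
step 2: merge (T,X) at d=3; branch lengths T→3/2, X→3/2; new cluster TX
  updated: d(CS,TX)=33/2, d(K,TX)=18, d(M,TX)=15/2, d(P,TX)=16, d(TX,Z)=11
step 3: merge (K,M) at d=4; branch lengths K→2, M→2; new cluster KM
  updated: d(CS,KM)=9, d(KM,P)=11, d(KM,TX)=51/4, d(KM,Z)=41/2
step 4: merge (CS,KM) at d=9; branch lengths CS→7/2, KM→5/2; new cluster CKMS
  updated: d(CKMS,P)=59/4, d(CKMS,TX)=117/8, d(CKMS,Z)=19
step 5: merge (TX,Z) at d=11; branch lengths TX→4, Z→11/2; new cluster TXZ
  updated: d(CKMS,TXZ)=193/12, d(P,TXZ)=62/3
step 6: merge (CKMS,P) at d=59/4; branch lengths CKMS→23/8, P→59/8; new cluster CKMPS
  updated: d(CKMPS,TXZ)=17
step 7: merge (CKMPS,TXZ) at d=17; branch lengths CKMPS→9/8, TXZ→3; new cluster CKMPSTXZ
final tree: ((((C:1,S:1):7/2,(K:2,M:2):5/2):23/8,P:59/8):9/8,((T:3/2,X:3/2):4,Z:11/2):3)
total length: 311/8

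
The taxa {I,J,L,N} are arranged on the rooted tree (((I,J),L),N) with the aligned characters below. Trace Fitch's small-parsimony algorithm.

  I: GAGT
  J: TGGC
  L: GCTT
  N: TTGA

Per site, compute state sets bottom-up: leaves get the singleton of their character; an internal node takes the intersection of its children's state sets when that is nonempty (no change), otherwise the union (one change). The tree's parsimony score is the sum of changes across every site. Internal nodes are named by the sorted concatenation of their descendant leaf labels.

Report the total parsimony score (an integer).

[col 0] IJ: children I:{G}, J:{T} ∪→ {G,T}; cost 1
[col 0] IJL: children IJ:{G,T}, L:{G} ∩→ {G}; cost 0
[col 0] IJLN: children IJL:{G}, N:{T} ∪→ {G,T}; cost 1
[col 1] IJ: children I:{A}, J:{G} ∪→ {A,G}; cost 1
[col 1] IJL: children IJ:{A,G}, L:{C} ∪→ {A,C,G}; cost 1
[col 1] IJLN: children IJL:{A,C,G}, N:{T} ∪→ {A,C,G,T}; cost 1
[col 2] IJ: children I:{G}, J:{G} ∩→ {G}; cost 0
[col 2] IJL: children IJ:{G}, L:{T} ∪→ {G,T}; cost 1
[col 2] IJLN: children IJL:{G,T}, N:{G} ∩→ {G}; cost 0
[col 3] IJ: children I:{T}, J:{C} ∪→ {C,T}; cost 1
[col 3] IJL: children IJ:{C,T}, L:{T} ∩→ {T}; cost 0
[col 3] IJLN: children IJL:{T}, N:{A} ∪→ {A,T}; cost 1
per-site changes: [2, 3, 1, 2]; total = 8

8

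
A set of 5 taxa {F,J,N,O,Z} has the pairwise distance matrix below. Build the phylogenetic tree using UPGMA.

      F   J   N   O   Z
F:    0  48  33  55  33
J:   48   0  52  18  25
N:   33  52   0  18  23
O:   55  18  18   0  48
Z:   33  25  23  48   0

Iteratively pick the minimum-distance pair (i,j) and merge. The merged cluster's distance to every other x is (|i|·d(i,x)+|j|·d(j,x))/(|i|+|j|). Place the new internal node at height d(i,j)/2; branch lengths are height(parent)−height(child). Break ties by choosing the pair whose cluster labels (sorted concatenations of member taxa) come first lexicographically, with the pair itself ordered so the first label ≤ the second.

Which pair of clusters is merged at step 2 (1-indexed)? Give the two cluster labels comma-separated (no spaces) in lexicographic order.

N,Z

1. join J+O (d=18) ⇒ JO; edges |J|=9, |O|=9
  updated: d(F,JO)=103/2, d(JO,N)=35, d(JO,Z)=73/2
2. join N+Z (d=23) ⇒ NZ; edges |N|=23/2, |Z|=23/2
  updated: d(F,NZ)=33, d(JO,NZ)=143/4
3. join F+NZ (d=33) ⇒ FNZ; edges |F|=33/2, |NZ|=5
  updated: d(FNZ,JO)=41
4. join FNZ+JO (d=41) ⇒ FJNOZ; edges |FNZ|=4, |JO|=23/2
final tree: ((F:33/2,(N:23/2,Z:23/2):5):4,(J:9,O:9):23/2)
total length: 78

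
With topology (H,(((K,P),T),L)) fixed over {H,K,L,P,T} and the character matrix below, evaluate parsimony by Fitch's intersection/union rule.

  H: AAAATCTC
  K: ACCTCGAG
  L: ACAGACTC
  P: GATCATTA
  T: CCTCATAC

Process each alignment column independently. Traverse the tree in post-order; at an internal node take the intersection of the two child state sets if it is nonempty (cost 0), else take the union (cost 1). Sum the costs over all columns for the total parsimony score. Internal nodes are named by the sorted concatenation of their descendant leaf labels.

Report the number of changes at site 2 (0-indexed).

2

[col 0] KP: children K:{A}, P:{G} ∪→ {A,G}; cost 1
[col 0] KPT: children KP:{A,G}, T:{C} ∪→ {A,C,G}; cost 1
[col 0] KLPT: children KPT:{A,C,G}, L:{A} ∩→ {A}; cost 0
[col 0] HKLPT: children H:{A}, KLPT:{A} ∩→ {A}; cost 0
[col 1] KP: children K:{C}, P:{A} ∪→ {A,C}; cost 1
[col 1] KPT: children KP:{A,C}, T:{C} ∩→ {C}; cost 0
[col 1] KLPT: children KPT:{C}, L:{C} ∩→ {C}; cost 0
[col 1] HKLPT: children H:{A}, KLPT:{C} ∪→ {A,C}; cost 1
[col 2] KP: children K:{C}, P:{T} ∪→ {C,T}; cost 1
[col 2] KPT: children KP:{C,T}, T:{T} ∩→ {T}; cost 0
[col 2] KLPT: children KPT:{T}, L:{A} ∪→ {A,T}; cost 1
[col 2] HKLPT: children H:{A}, KLPT:{A,T} ∩→ {A}; cost 0
[col 3] KP: children K:{T}, P:{C} ∪→ {C,T}; cost 1
[col 3] KPT: children KP:{C,T}, T:{C} ∩→ {C}; cost 0
[col 3] KLPT: children KPT:{C}, L:{G} ∪→ {C,G}; cost 1
[col 3] HKLPT: children H:{A}, KLPT:{C,G} ∪→ {A,C,G}; cost 1
[col 4] KP: children K:{C}, P:{A} ∪→ {A,C}; cost 1
[col 4] KPT: children KP:{A,C}, T:{A} ∩→ {A}; cost 0
[col 4] KLPT: children KPT:{A}, L:{A} ∩→ {A}; cost 0
[col 4] HKLPT: children H:{T}, KLPT:{A} ∪→ {A,T}; cost 1
[col 5] KP: children K:{G}, P:{T} ∪→ {G,T}; cost 1
[col 5] KPT: children KP:{G,T}, T:{T} ∩→ {T}; cost 0
[col 5] KLPT: children KPT:{T}, L:{C} ∪→ {C,T}; cost 1
[col 5] HKLPT: children H:{C}, KLPT:{C,T} ∩→ {C}; cost 0
[col 6] KP: children K:{A}, P:{T} ∪→ {A,T}; cost 1
[col 6] KPT: children KP:{A,T}, T:{A} ∩→ {A}; cost 0
[col 6] KLPT: children KPT:{A}, L:{T} ∪→ {A,T}; cost 1
[col 6] HKLPT: children H:{T}, KLPT:{A,T} ∩→ {T}; cost 0
[col 7] KP: children K:{G}, P:{A} ∪→ {A,G}; cost 1
[col 7] KPT: children KP:{A,G}, T:{C} ∪→ {A,C,G}; cost 1
[col 7] KLPT: children KPT:{A,C,G}, L:{C} ∩→ {C}; cost 0
[col 7] HKLPT: children H:{C}, KLPT:{C} ∩→ {C}; cost 0
per-site changes: [2, 2, 2, 3, 2, 2, 2, 2]; total = 17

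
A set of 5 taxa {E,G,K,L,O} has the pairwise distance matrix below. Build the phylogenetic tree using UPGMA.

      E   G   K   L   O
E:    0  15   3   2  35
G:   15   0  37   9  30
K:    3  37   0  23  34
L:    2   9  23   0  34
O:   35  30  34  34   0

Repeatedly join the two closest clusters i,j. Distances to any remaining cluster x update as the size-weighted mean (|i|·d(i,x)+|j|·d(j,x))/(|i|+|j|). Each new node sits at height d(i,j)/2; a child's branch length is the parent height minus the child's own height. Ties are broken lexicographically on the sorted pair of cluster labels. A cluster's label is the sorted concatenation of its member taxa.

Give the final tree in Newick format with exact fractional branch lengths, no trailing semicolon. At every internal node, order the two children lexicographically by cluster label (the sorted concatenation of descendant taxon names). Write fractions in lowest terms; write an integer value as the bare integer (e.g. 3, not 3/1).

((((E:1,L:1):5,G:6):9/2,K:21/2):49/8,O:133/8)

step 1: merge (E,L) at d=2; branch lengths E→1, L→1; new cluster EL
  updated: d(EL,G)=12, d(EL,K)=13, d(EL,O)=69/2
step 2: merge (EL,G) at d=12; branch lengths EL→5, G→6; new cluster EGL
  updated: d(EGL,K)=21, d(EGL,O)=33
step 3: merge (EGL,K) at d=21; branch lengths EGL→9/2, K→21/2; new cluster EGKL
  updated: d(EGKL,O)=133/4
step 4: merge (EGKL,O) at d=133/4; branch lengths EGKL→49/8, O→133/8; new cluster EGKLO
final tree: ((((E:1,L:1):5,G:6):9/2,K:21/2):49/8,O:133/8)
total length: 203/4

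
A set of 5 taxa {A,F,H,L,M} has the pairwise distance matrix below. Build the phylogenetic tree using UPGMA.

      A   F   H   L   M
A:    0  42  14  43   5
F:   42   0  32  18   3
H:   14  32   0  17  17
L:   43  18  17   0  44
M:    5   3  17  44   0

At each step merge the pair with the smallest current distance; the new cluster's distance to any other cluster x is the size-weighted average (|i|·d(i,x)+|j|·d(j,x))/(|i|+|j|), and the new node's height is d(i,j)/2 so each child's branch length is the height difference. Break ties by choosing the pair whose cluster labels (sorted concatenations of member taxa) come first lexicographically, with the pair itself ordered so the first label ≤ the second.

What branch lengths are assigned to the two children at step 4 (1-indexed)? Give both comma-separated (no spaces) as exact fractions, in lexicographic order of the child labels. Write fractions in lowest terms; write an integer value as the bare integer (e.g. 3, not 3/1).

13/4,61/4

1. join F+M (d=3) ⇒ FM; edges |F|=3/2, |M|=3/2
  updated: d(A,FM)=47/2, d(FM,H)=49/2, d(FM,L)=31
2. join A+H (d=14) ⇒ AH; edges |A|=7, |H|=7
  updated: d(AH,FM)=24, d(AH,L)=30
3. join AH+FM (d=24) ⇒ AFHM; edges |AH|=5, |FM|=21/2
  updated: d(AFHM,L)=61/2
4. join AFHM+L (d=61/2) ⇒ AFHLM; edges |AFHM|=13/4, |L|=61/4
final tree: (((A:7,H:7):5,(F:3/2,M:3/2):21/2):13/4,L:61/4)
total length: 51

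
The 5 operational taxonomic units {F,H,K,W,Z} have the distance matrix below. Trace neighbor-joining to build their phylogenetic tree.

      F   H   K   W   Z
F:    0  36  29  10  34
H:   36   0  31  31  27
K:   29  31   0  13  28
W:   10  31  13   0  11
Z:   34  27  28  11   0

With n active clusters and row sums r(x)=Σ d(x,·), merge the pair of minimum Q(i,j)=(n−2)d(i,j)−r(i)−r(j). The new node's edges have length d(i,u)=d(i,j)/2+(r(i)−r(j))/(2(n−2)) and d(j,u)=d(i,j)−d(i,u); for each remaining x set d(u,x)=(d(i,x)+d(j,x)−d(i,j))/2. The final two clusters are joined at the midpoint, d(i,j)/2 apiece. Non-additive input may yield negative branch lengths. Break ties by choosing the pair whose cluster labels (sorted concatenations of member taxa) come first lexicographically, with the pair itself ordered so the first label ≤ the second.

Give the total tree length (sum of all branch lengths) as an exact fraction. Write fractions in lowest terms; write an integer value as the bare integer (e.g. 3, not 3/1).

iteration 1: select F,W (d=10, Q=-144); attach at lengths (37/3, -7/3); label the merged cluster FW
  updated: d(FW,H)=57/2, d(FW,K)=16, d(FW,Z)=35/2
iteration 2: select FW,K (d=16, Q=-105); attach at lengths (19/4, 45/4); label the merged cluster FKW
  updated: d(FKW,H)=87/4, d(FKW,Z)=59/4
iteration 3: select FKW,H (d=87/4, Q=-127/2); attach at lengths (19/4, 17); label the merged cluster FHKW
  updated: d(FHKW,Z)=10
iteration 4: select FHKW,Z (d=10); attach at lengths (5, 5); label the merged cluster FHKWZ
final tree: ((((F:37/3,W:-7/3):19/4,K:45/4):19/4,H:17):5,Z:5)
total length: 231/4

231/4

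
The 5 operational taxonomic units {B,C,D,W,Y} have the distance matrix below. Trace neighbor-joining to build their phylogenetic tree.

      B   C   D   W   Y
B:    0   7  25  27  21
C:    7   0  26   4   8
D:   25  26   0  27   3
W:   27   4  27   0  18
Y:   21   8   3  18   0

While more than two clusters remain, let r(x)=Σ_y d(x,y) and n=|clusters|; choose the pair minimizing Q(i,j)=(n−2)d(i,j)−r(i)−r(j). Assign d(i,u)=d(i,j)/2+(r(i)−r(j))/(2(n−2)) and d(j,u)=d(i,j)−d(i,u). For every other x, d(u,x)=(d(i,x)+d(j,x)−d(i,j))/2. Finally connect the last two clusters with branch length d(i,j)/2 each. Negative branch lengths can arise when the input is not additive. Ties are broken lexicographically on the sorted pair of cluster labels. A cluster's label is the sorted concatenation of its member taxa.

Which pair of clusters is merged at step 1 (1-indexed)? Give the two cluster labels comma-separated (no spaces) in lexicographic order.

iteration 1: select D,Y (d=3, Q=-122); attach at lengths (20/3, -11/3); label the merged cluster DY
  updated: d(B,DY)=43/2, d(C,DY)=31/2, d(DY,W)=21
iteration 2: select B,DY (d=43/2, Q=-141/2); attach at lengths (81/8, 91/8); label the merged cluster BDY
  updated: d(BDY,C)=1/2, d(BDY,W)=53/4
iteration 3: select BDY,C (d=1/2, Q=-71/4); attach at lengths (39/8, -35/8); label the merged cluster BCDY
  updated: d(BCDY,W)=67/8
iteration 4: select BCDY,W (d=67/8); attach at lengths (67/16, 67/16); label the merged cluster BCDWY
final tree: (((B:81/8,(D:20/3,Y:-11/3):91/8):39/8,C:-35/8):67/16,W:67/16)
total length: 267/8

D,Y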